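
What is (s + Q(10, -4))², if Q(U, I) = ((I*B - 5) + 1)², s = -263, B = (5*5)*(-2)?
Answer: 1455651409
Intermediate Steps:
B = -50 (B = 25*(-2) = -50)
Q(U, I) = (-4 - 50*I)² (Q(U, I) = ((I*(-50) - 5) + 1)² = ((-50*I - 5) + 1)² = ((-5 - 50*I) + 1)² = (-4 - 50*I)²)
(s + Q(10, -4))² = (-263 + 4*(2 + 25*(-4))²)² = (-263 + 4*(2 - 100)²)² = (-263 + 4*(-98)²)² = (-263 + 4*9604)² = (-263 + 38416)² = 38153² = 1455651409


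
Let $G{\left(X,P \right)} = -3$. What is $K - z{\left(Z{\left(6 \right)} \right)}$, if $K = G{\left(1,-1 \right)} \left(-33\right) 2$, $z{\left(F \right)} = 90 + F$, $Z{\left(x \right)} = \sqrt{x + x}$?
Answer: $108 - 2 \sqrt{3} \approx 104.54$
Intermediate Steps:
$Z{\left(x \right)} = \sqrt{2} \sqrt{x}$ ($Z{\left(x \right)} = \sqrt{2 x} = \sqrt{2} \sqrt{x}$)
$K = 198$ ($K = \left(-3\right) \left(-33\right) 2 = 99 \cdot 2 = 198$)
$K - z{\left(Z{\left(6 \right)} \right)} = 198 - \left(90 + \sqrt{2} \sqrt{6}\right) = 198 - \left(90 + 2 \sqrt{3}\right) = 108 - 2 \sqrt{3}$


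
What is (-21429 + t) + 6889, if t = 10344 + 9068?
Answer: 4872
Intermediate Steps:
t = 19412
(-21429 + t) + 6889 = (-21429 + 19412) + 6889 = -2017 + 6889 = 4872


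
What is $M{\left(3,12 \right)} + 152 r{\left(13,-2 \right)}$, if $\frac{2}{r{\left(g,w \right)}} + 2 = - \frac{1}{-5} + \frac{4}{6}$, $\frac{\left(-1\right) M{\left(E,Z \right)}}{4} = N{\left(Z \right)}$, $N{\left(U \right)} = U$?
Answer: $- \frac{5376}{17} \approx -316.24$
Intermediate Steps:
$M{\left(E,Z \right)} = - 4 Z$
$r{\left(g,w \right)} = - \frac{30}{17}$ ($r{\left(g,w \right)} = \frac{2}{-2 + \left(- \frac{1}{-5} + \frac{4}{6}\right)} = \frac{2}{-2 + \left(\left(-1\right) \left(- \frac{1}{5}\right) + 4 \cdot \frac{1}{6}\right)} = \frac{2}{-2 + \left(\frac{1}{5} + \frac{2}{3}\right)} = \frac{2}{-2 + \frac{13}{15}} = \frac{2}{- \frac{17}{15}} = 2 \left(- \frac{15}{17}\right) = - \frac{30}{17}$)
$M{\left(3,12 \right)} + 152 r{\left(13,-2 \right)} = \left(-4\right) 12 + 152 \left(- \frac{30}{17}\right) = -48 - \frac{4560}{17} = - \frac{5376}{17}$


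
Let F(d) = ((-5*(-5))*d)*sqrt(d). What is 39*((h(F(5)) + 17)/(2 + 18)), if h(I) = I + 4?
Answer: 819/20 + 975*sqrt(5)/4 ≈ 585.99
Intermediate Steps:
F(d) = 25*d**(3/2) (F(d) = (25*d)*sqrt(d) = 25*d**(3/2))
h(I) = 4 + I
39*((h(F(5)) + 17)/(2 + 18)) = 39*(((4 + 25*5**(3/2)) + 17)/(2 + 18)) = 39*(((4 + 25*(5*sqrt(5))) + 17)/20) = 39*(((4 + 125*sqrt(5)) + 17)*(1/20)) = 39*((21 + 125*sqrt(5))*(1/20)) = 39*(21/20 + 25*sqrt(5)/4) = 819/20 + 975*sqrt(5)/4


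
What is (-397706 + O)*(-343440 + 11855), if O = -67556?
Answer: 154273900270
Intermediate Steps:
(-397706 + O)*(-343440 + 11855) = (-397706 - 67556)*(-343440 + 11855) = -465262*(-331585) = 154273900270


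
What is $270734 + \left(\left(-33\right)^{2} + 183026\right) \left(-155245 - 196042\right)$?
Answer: $-64676935271$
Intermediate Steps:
$270734 + \left(\left(-33\right)^{2} + 183026\right) \left(-155245 - 196042\right) = 270734 + \left(1089 + 183026\right) \left(-351287\right) = 270734 + 184115 \left(-351287\right) = 270734 - 64677206005 = -64676935271$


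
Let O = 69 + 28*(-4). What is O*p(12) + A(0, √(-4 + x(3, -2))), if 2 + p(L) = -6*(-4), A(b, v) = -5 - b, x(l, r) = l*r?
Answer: -951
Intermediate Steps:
p(L) = 22 (p(L) = -2 - 6*(-4) = -2 + 24 = 22)
O = -43 (O = 69 - 112 = -43)
O*p(12) + A(0, √(-4 + x(3, -2))) = -43*22 + (-5 - 1*0) = -946 + (-5 + 0) = -946 - 5 = -951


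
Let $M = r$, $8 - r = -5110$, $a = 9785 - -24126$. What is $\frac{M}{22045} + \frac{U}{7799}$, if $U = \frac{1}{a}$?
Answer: $\frac{1353567149947}{5830282793005} \approx 0.23216$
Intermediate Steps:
$a = 33911$ ($a = 9785 + 24126 = 33911$)
$r = 5118$ ($r = 8 - -5110 = 8 + 5110 = 5118$)
$U = \frac{1}{33911} \approx 2.9489 \cdot 10^{-5}$
$M = 5118$
$\frac{M}{22045} + \frac{U}{7799} = \frac{5118}{22045} + \frac{1}{33911 \cdot 7799} = 5118 \cdot \frac{1}{22045} + \frac{1}{33911} \cdot \frac{1}{7799} = \frac{5118}{22045} + \frac{1}{264471889} = \frac{1353567149947}{5830282793005}$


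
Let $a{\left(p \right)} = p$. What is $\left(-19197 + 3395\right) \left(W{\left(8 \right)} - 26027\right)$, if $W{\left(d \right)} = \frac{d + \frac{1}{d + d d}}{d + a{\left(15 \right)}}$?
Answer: $\frac{340534166635}{828} \approx 4.1127 \cdot 10^{8}$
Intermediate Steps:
$W{\left(d \right)} = \frac{d + \frac{1}{d + d^{2}}}{15 + d}$ ($W{\left(d \right)} = \frac{d + \frac{1}{d + d d}}{d + 15} = \frac{d + \frac{1}{d + d^{2}}}{15 + d}$)
$\left(-19197 + 3395\right) \left(W{\left(8 \right)} - 26027\right) = \left(-19197 + 3395\right) \left(\frac{1 + 8^{2} + 8^{3}}{8 \left(15 + 8^{2} + 16 \cdot 8\right)} - 26027\right) = - 15802 \left(\frac{1 + 64 + 512}{8 \left(15 + 64 + 128\right)} - 26027\right) = - 15802 \left(\frac{1}{8} \cdot \frac{1}{207} \cdot 577 - 26027\right) = - 15802 \left(\frac{577}{1656} - 26027\right) = \left(-15802\right) \left(- \frac{43100135}{1656}\right) = \frac{340534166635}{828}$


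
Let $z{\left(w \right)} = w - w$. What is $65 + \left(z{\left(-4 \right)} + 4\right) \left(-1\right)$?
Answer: $61$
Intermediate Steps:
$z{\left(w \right)} = 0$
$65 + \left(z{\left(-4 \right)} + 4\right) \left(-1\right) = 65 + \left(0 + 4\right) \left(-1\right) = 65 + 4 \left(-1\right) = 65 - 4 = 61$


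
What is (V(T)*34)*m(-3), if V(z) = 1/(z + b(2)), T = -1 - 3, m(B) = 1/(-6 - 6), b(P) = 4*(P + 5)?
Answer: -17/144 ≈ -0.11806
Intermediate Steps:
b(P) = 20 + 4*P (b(P) = 4*(5 + P) = 20 + 4*P)
m(B) = -1/12 (m(B) = 1/(-12) = -1/12)
T = -4
V(z) = 1/(28 + z) (V(z) = 1/(z + (20 + 4*2)) = 1/(z + (20 + 8)) = 1/(z + 28) = 1/(28 + z))
(V(T)*34)*m(-3) = (34/(28 - 4))*(-1/12) = (34/24)*(-1/12) = ((1/24)*34)*(-1/12) = (17/12)*(-1/12) = -17/144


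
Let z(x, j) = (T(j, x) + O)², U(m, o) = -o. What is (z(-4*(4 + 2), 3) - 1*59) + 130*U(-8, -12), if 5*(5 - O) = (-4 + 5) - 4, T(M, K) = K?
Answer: 45989/25 ≈ 1839.6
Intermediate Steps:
O = 28/5 (O = 5 - ((-4 + 5) - 4)/5 = 5 - (1 - 4)/5 = 5 - ⅕*(-3) = 5 + ⅗ = 28/5 ≈ 5.6000)
z(x, j) = (28/5 + x)² (z(x, j) = (x + 28/5)² = (28/5 + x)²)
(z(-4*(4 + 2), 3) - 1*59) + 130*U(-8, -12) = ((28 + 5*(-4*(4 + 2)))²/25 - 1*59) + 130*(-1*(-12)) = ((28 + 5*(-4*6))²/25 - 59) + 130*12 = ((28 + 5*(-24))²/25 - 59) + 1560 = ((28 - 120)²/25 - 59) + 1560 = ((1/25)*(-92)² - 59) + 1560 = ((1/25)*8464 - 59) + 1560 = (8464/25 - 59) + 1560 = 6989/25 + 1560 = 45989/25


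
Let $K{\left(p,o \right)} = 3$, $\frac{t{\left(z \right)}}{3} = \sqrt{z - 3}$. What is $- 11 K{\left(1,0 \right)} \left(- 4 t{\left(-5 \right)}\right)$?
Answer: $792 i \sqrt{2} \approx 1120.1 i$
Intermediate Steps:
$t{\left(z \right)} = 3 \sqrt{-3 + z}$ ($t{\left(z \right)} = 3 \sqrt{z - 3} = 3 \sqrt{-3 + z}$)
$- 11 K{\left(1,0 \right)} \left(- 4 t{\left(-5 \right)}\right) = \left(-11\right) 3 \left(- 4 \cdot 3 \sqrt{-3 - 5}\right) = - 33 \left(- 4 \cdot 3 \sqrt{-8}\right) = - 33 \left(- 4 \cdot 3 \cdot 2 i \sqrt{2}\right) = - 33 \left(- 4 \cdot 6 i \sqrt{2}\right) = - 33 \left(- 24 i \sqrt{2}\right) = 792 i \sqrt{2}$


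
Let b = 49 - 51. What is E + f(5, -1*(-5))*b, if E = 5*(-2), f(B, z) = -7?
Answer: 4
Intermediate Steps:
E = -10
b = -2
E + f(5, -1*(-5))*b = -10 - 7*(-2) = -10 + 14 = 4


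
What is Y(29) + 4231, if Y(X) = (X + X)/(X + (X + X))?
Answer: 12695/3 ≈ 4231.7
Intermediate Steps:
Y(X) = ⅔ (Y(X) = (2*X)/(X + 2*X) = (2*X)/((3*X)) = (2*X)*(1/(3*X)) = ⅔)
Y(29) + 4231 = ⅔ + 4231 = 12695/3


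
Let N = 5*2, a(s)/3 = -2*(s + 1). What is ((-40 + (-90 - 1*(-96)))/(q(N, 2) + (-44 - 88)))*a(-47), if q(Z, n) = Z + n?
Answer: 391/5 ≈ 78.200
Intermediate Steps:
a(s) = -6 - 6*s (a(s) = 3*(-2*(s + 1)) = 3*(-2*(1 + s)) = 3*(-2 - 2*s) = -6 - 6*s)
N = 10
((-40 + (-90 - 1*(-96)))/(q(N, 2) + (-44 - 88)))*a(-47) = ((-40 + (-90 - 1*(-96)))/((10 + 2) + (-44 - 88)))*(-6 - 6*(-47)) = ((-40 + (-90 + 96))/(12 - 132))*(-6 + 282) = ((-40 + 6)/(-120))*276 = -34*(-1/120)*276 = (17/60)*276 = 391/5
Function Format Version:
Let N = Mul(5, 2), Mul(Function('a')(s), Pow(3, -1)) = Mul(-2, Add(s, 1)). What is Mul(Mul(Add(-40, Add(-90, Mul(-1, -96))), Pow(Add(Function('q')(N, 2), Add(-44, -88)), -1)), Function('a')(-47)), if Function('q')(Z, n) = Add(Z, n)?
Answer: Rational(391, 5) ≈ 78.200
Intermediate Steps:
Function('a')(s) = Add(-6, Mul(-6, s)) (Function('a')(s) = Mul(3, Mul(-2, Add(s, 1))) = Mul(3, Mul(-2, Add(1, s))) = Mul(3, Add(-2, Mul(-2, s))) = Add(-6, Mul(-6, s)))
N = 10
Mul(Mul(Add(-40, Add(-90, Mul(-1, -96))), Pow(Add(Function('q')(N, 2), Add(-44, -88)), -1)), Function('a')(-47)) = Mul(Mul(Add(-40, Add(-90, Mul(-1, -96))), Pow(Add(Add(10, 2), Add(-44, -88)), -1)), Add(-6, Mul(-6, -47))) = Mul(Mul(Add(-40, Add(-90, 96)), Pow(Add(12, -132), -1)), Add(-6, 282)) = Mul(Mul(Add(-40, 6), Pow(-120, -1)), 276) = Mul(Mul(-34, Rational(-1, 120)), 276) = Mul(Rational(17, 60), 276) = Rational(391, 5)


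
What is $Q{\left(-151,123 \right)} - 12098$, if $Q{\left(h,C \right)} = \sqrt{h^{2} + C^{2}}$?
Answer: $-12098 + \sqrt{37930} \approx -11903.0$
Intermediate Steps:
$Q{\left(h,C \right)} = \sqrt{C^{2} + h^{2}}$
$Q{\left(-151,123 \right)} - 12098 = \sqrt{123^{2} + \left(-151\right)^{2}} - 12098 = \sqrt{15129 + 22801} - 12098 = \sqrt{37930} - 12098 = -12098 + \sqrt{37930}$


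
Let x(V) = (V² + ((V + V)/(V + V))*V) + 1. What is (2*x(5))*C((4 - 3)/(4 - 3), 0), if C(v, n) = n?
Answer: 0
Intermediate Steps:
x(V) = 1 + V + V² (x(V) = (V² + ((2*V)/((2*V)))*V) + 1 = (V² + ((2*V)*(1/(2*V)))*V) + 1 = (V² + 1*V) + 1 = (V² + V) + 1 = (V + V²) + 1 = 1 + V + V²)
(2*x(5))*C((4 - 3)/(4 - 3), 0) = (2*(1 + 5 + 5²))*0 = (2*(1 + 5 + 25))*0 = (2*31)*0 = 62*0 = 0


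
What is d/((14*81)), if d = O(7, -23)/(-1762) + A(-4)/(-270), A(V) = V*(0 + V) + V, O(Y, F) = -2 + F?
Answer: -2399/89914860 ≈ -2.6681e-5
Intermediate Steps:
A(V) = V + V² (A(V) = V*V + V = V² + V = V + V²)
d = -2399/79290 (d = (-2 - 23)/(-1762) - 4*(1 - 4)/(-270) = -25*(-1/1762) - 4*(-3)*(-1/270) = 25/1762 + 12*(-1/270) = 25/1762 - 2/45 = -2399/79290 ≈ -0.030256)
d/((14*81)) = -2399/(79290*(14*81)) = -2399/79290/1134 = -2399/79290*1/1134 = -2399/89914860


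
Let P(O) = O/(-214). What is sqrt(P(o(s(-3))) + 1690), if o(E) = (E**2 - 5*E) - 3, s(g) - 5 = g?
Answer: 77*sqrt(13054)/214 ≈ 41.110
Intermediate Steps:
s(g) = 5 + g
o(E) = -3 + E**2 - 5*E
P(O) = -O/214 (P(O) = O*(-1/214) = -O/214)
sqrt(P(o(s(-3))) + 1690) = sqrt(-(-3 + (5 - 3)**2 - 5*(5 - 3))/214 + 1690) = sqrt(-(-3 + 2**2 - 5*2)/214 + 1690) = sqrt(-(-3 + 4 - 10)/214 + 1690) = sqrt(-1/214*(-9) + 1690) = sqrt(9/214 + 1690) = sqrt(361669/214) = 77*sqrt(13054)/214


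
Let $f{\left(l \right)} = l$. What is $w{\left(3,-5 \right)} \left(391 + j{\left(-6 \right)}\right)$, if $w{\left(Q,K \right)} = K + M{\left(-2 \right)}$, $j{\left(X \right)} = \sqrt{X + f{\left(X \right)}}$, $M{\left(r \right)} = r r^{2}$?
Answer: $-5083 - 26 i \sqrt{3} \approx -5083.0 - 45.033 i$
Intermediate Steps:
$M{\left(r \right)} = r^{3}$
$j{\left(X \right)} = \sqrt{2} \sqrt{X}$ ($j{\left(X \right)} = \sqrt{X + X} = \sqrt{2 X} = \sqrt{2} \sqrt{X}$)
$w{\left(Q,K \right)} = -8 + K$ ($w{\left(Q,K \right)} = K + \left(-2\right)^{3} = K - 8 = -8 + K$)
$w{\left(3,-5 \right)} \left(391 + j{\left(-6 \right)}\right) = \left(-8 - 5\right) \left(391 + \sqrt{2} \sqrt{-6}\right) = - 13 \left(391 + \sqrt{2} i \sqrt{6}\right) = - 13 \left(391 + 2 i \sqrt{3}\right) = -5083 - 26 i \sqrt{3}$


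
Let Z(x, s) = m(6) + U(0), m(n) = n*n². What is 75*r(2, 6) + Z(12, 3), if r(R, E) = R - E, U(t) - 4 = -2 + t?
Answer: -82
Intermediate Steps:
m(n) = n³
U(t) = 2 + t (U(t) = 4 + (-2 + t) = 2 + t)
Z(x, s) = 218 (Z(x, s) = 6³ + (2 + 0) = 216 + 2 = 218)
75*r(2, 6) + Z(12, 3) = 75*(2 - 1*6) + 218 = 75*(2 - 6) + 218 = 75*(-4) + 218 = -300 + 218 = -82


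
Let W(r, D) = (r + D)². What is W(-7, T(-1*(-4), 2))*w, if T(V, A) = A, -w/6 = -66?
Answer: 9900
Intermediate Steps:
w = 396 (w = -6*(-66) = 396)
W(r, D) = (D + r)²
W(-7, T(-1*(-4), 2))*w = (2 - 7)²*396 = (-5)²*396 = 25*396 = 9900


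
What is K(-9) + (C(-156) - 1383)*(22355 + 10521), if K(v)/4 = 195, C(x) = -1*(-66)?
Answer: -43296912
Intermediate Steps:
C(x) = 66
K(v) = 780 (K(v) = 4*195 = 780)
K(-9) + (C(-156) - 1383)*(22355 + 10521) = 780 + (66 - 1383)*(22355 + 10521) = 780 - 1317*32876 = 780 - 43297692 = -43296912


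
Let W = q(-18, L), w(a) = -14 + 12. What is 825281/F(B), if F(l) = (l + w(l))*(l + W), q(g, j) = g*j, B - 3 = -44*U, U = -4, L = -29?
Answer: 825281/124077 ≈ 6.6514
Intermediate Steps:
w(a) = -2
B = 179 (B = 3 - 44*(-4) = 3 + 176 = 179)
W = 522 (W = -18*(-29) = 522)
F(l) = (-2 + l)*(522 + l) (F(l) = (l - 2)*(l + 522) = (-2 + l)*(522 + l))
825281/F(B) = 825281/(-1044 + 179² + 520*179) = 825281/(-1044 + 32041 + 93080) = 825281/124077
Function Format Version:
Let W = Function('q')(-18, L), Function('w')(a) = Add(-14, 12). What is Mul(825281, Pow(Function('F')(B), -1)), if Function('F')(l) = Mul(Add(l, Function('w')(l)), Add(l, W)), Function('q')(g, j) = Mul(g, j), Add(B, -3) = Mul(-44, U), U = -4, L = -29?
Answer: Rational(825281, 124077) ≈ 6.6514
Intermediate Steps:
Function('w')(a) = -2
B = 179 (B = Add(3, Mul(-44, -4)) = Add(3, 176) = 179)
W = 522 (W = Mul(-18, -29) = 522)
Function('F')(l) = Mul(Add(-2, l), Add(522, l)) (Function('F')(l) = Mul(Add(l, -2), Add(l, 522)) = Mul(Add(-2, l), Add(522, l)))
Mul(825281, Pow(Function('F')(B), -1)) = Mul(825281, Pow(Add(-1044, Pow(179, 2), Mul(520, 179)), -1)) = Mul(825281, Pow(Add(-1044, 32041, 93080), -1)) = Mul(825281, Pow(124077, -1)) = Mul(825281, Rational(1, 124077)) = Rational(825281, 124077)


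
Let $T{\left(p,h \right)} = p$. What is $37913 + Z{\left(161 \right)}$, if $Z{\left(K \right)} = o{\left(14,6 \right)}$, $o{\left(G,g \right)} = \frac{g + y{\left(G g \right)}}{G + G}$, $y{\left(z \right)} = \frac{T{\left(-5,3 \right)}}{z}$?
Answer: $\frac{89171875}{2352} \approx 37913.0$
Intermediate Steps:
$y{\left(z \right)} = - \frac{5}{z}$
$o{\left(G,g \right)} = \frac{g - \frac{5}{G g}}{2 G}$ ($o{\left(G,g \right)} = \frac{g - \frac{5}{G g}}{G + G} = \frac{g - 5 \frac{1}{G g}}{2 G} = \left(g - \frac{5}{G g}\right) \frac{1}{2 G} = \frac{g - \frac{5}{G g}}{2 G}$)
$Z{\left(K \right)} = \frac{499}{2352}$ ($Z{\left(K \right)} = \frac{-5 + 14 \cdot 6^{2}}{2 \cdot 196 \cdot 6} = \frac{1}{2} \cdot \frac{1}{196} \cdot \frac{1}{6} \left(-5 + 14 \cdot 36\right) = \frac{1}{2} \cdot \frac{1}{196} \cdot \frac{1}{6} \left(-5 + 504\right) = \frac{1}{2} \cdot \frac{1}{196} \cdot \frac{1}{6} \cdot 499 = \frac{499}{2352}$)
$37913 + Z{\left(161 \right)} = 37913 + \frac{499}{2352} = \frac{89171875}{2352}$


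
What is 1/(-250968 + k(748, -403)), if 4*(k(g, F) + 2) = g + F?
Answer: -4/1003535 ≈ -3.9859e-6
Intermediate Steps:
k(g, F) = -2 + F/4 + g/4 (k(g, F) = -2 + (g + F)/4 = -2 + (F + g)/4 = -2 + (F/4 + g/4) = -2 + F/4 + g/4)
1/(-250968 + k(748, -403)) = 1/(-250968 + (-2 + (¼)*(-403) + (¼)*748)) = 1/(-250968 + (-2 - 403/4 + 187)) = 1/(-250968 + 337/4) = 1/(-1003535/4) = -4/1003535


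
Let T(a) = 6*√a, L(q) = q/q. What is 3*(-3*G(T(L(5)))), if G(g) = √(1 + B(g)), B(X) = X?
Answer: -9*√7 ≈ -23.812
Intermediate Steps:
L(q) = 1
G(g) = √(1 + g)
3*(-3*G(T(L(5)))) = 3*(-3*√(1 + 6*√1)) = 3*(-3*√(1 + 6*1)) = 3*(-3*√(1 + 6)) = 3*(-3*√7) = -9*√7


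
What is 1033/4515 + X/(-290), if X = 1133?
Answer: -192637/52374 ≈ -3.6781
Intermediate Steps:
1033/4515 + X/(-290) = 1033/4515 + 1133/(-290) = 1033*(1/4515) + 1133*(-1/290) = 1033/4515 - 1133/290 = -192637/52374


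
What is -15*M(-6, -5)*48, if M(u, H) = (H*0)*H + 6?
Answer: -4320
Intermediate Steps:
M(u, H) = 6 (M(u, H) = 0*H + 6 = 0 + 6 = 6)
-15*M(-6, -5)*48 = -15*6*48 = -90*48 = -4320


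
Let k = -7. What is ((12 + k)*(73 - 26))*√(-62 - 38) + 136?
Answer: 136 + 2350*I ≈ 136.0 + 2350.0*I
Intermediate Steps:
((12 + k)*(73 - 26))*√(-62 - 38) + 136 = ((12 - 7)*(73 - 26))*√(-62 - 38) + 136 = (5*47)*√(-100) + 136 = 235*(10*I) + 136 = 2350*I + 136 = 136 + 2350*I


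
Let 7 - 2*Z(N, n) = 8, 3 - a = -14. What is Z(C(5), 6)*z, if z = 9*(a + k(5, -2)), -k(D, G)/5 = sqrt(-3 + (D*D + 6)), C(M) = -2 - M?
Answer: -153/2 + 45*sqrt(7) ≈ 42.559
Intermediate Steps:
a = 17 (a = 3 - 1*(-14) = 3 + 14 = 17)
Z(N, n) = -1/2 (Z(N, n) = 7/2 - 1/2*8 = 7/2 - 4 = -1/2)
k(D, G) = -5*sqrt(3 + D**2) (k(D, G) = -5*sqrt(-3 + (D*D + 6)) = -5*sqrt(-3 + (D**2 + 6)) = -5*sqrt(-3 + (6 + D**2)) = -5*sqrt(3 + D**2))
z = 153 - 90*sqrt(7) (z = 9*(17 - 5*sqrt(3 + 5**2)) = 9*(17 - 5*sqrt(3 + 25)) = 9*(17 - 10*sqrt(7)) = 153 - 90*sqrt(7) ≈ -85.118)
Z(C(5), 6)*z = -(153 - 90*sqrt(7))/2 = -153/2 + 45*sqrt(7)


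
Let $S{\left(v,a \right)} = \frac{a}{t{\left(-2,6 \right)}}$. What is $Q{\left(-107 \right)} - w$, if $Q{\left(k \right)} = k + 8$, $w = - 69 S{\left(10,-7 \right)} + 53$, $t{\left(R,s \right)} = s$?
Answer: $- \frac{465}{2} \approx -232.5$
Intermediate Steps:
$S{\left(v,a \right)} = \frac{a}{6}$
$w = \frac{267}{2}$ ($w = - 69 \cdot \frac{1}{6} \left(-7\right) + 53 = \left(-69\right) \left(- \frac{7}{6}\right) + 53 = \frac{161}{2} + 53 = \frac{267}{2} \approx 133.5$)
$Q{\left(k \right)} = 8 + k$
$Q{\left(-107 \right)} - w = \left(8 - 107\right) - \frac{267}{2} = -99 - \frac{267}{2} = - \frac{465}{2}$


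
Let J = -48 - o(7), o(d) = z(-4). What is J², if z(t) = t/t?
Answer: 2401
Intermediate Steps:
z(t) = 1
o(d) = 1
J = -49 (J = -48 - 1*1 = -48 - 1 = -49)
J² = (-49)² = 2401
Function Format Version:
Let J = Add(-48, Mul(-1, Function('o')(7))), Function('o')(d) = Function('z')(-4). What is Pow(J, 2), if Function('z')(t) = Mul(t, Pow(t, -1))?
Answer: 2401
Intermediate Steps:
Function('z')(t) = 1
Function('o')(d) = 1
J = -49 (J = Add(-48, Mul(-1, 1)) = Add(-48, -1) = -49)
Pow(J, 2) = Pow(-49, 2) = 2401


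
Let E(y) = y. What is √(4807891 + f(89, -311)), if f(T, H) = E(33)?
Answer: 2*√1201981 ≈ 2192.7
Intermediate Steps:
f(T, H) = 33
√(4807891 + f(89, -311)) = √(4807891 + 33) = √4807924 = 2*√1201981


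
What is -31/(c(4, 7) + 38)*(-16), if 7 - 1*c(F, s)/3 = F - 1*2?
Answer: 496/53 ≈ 9.3585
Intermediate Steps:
c(F, s) = 27 - 3*F (c(F, s) = 21 - 3*(F - 1*2) = 21 - 3*(F - 2) = 21 - 3*(-2 + F) = 21 + (6 - 3*F) = 27 - 3*F)
-31/(c(4, 7) + 38)*(-16) = -31/((27 - 3*4) + 38)*(-16) = -31/((27 - 12) + 38)*(-16) = -31/(15 + 38)*(-16) = -31/53*(-16) = 496/53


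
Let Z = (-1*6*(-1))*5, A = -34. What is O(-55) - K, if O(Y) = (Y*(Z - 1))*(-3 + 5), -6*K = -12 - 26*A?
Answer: -9134/3 ≈ -3044.7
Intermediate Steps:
Z = 30 (Z = -6*(-1)*5 = 6*5 = 30)
K = -436/3 (K = -(-12 - 26*(-34))/6 = -(-12 + 884)/6 = -⅙*872 = -436/3 ≈ -145.33)
O(Y) = 58*Y (O(Y) = (Y*(30 - 1))*(-3 + 5) = (Y*29)*2 = (29*Y)*2 = 58*Y)
O(-55) - K = 58*(-55) - 1*(-436/3) = -3190 + 436/3 = -9134/3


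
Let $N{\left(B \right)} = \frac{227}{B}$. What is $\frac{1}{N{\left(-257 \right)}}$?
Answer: $- \frac{257}{227} \approx -1.1322$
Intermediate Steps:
$\frac{1}{N{\left(-257 \right)}} = \frac{1}{227 \frac{1}{-257}} = \frac{1}{227 \left(- \frac{1}{257}\right)} = \frac{1}{- \frac{227}{257}} = - \frac{257}{227}$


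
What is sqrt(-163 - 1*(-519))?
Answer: 2*sqrt(89) ≈ 18.868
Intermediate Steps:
sqrt(-163 - 1*(-519)) = sqrt(-163 + 519) = sqrt(356) = 2*sqrt(89)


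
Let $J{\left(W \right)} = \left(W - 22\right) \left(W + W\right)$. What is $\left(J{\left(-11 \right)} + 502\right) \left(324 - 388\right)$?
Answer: $-78592$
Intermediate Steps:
$J{\left(W \right)} = 2 W \left(-22 + W\right)$ ($J{\left(W \right)} = \left(-22 + W\right) 2 W = 2 W \left(-22 + W\right)$)
$\left(J{\left(-11 \right)} + 502\right) \left(324 - 388\right) = \left(2 \left(-11\right) \left(-22 - 11\right) + 502\right) \left(324 - 388\right) = \left(2 \left(-11\right) \left(-33\right) + 502\right) \left(-64\right) = \left(726 + 502\right) \left(-64\right) = 1228 \left(-64\right) = -78592$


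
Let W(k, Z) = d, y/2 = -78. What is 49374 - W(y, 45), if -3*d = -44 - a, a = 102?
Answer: 147976/3 ≈ 49325.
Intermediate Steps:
y = -156 (y = 2*(-78) = -156)
d = 146/3 (d = -(-44 - 1*102)/3 = -(-44 - 102)/3 = -⅓*(-146) = 146/3 ≈ 48.667)
W(k, Z) = 146/3
49374 - W(y, 45) = 49374 - 1*146/3 = 49374 - 146/3 = 147976/3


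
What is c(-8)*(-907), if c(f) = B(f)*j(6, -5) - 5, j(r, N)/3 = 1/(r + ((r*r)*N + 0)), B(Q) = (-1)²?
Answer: 263937/58 ≈ 4550.6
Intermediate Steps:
B(Q) = 1
j(r, N) = 3/(r + N*r²) (j(r, N) = 3/(r + ((r*r)*N + 0)) = 3/(r + (r²*N + 0)) = 3/(r + (N*r² + 0)) = 3/(r + N*r²))
c(f) = -291/58 (c(f) = 1*(3/(6*(1 - 5*6))) - 5 = 1*(3*(⅙)/(1 - 30)) - 5 = 1*(3*(⅙)/(-29)) - 5 = 1*(3*(⅙)*(-1/29)) - 5 = 1*(-1/58) - 5 = -1/58 - 5 = -291/58)
c(-8)*(-907) = -291/58*(-907) = 263937/58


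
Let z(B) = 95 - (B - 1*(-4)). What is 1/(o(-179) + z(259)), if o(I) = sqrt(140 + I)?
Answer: -56/9421 - I*sqrt(39)/28263 ≈ -0.0059442 - 0.00022096*I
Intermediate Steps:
z(B) = 91 - B (z(B) = 95 - (B + 4) = 95 - (4 + B) = 95 + (-4 - B) = 91 - B)
1/(o(-179) + z(259)) = 1/(sqrt(140 - 179) + (91 - 1*259)) = 1/(sqrt(-39) + (91 - 259)) = 1/(I*sqrt(39) - 168) = 1/(-168 + I*sqrt(39))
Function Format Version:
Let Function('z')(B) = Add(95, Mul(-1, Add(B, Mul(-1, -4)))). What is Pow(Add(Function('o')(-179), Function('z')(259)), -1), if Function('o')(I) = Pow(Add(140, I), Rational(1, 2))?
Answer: Add(Rational(-56, 9421), Mul(Rational(-1, 28263), I, Pow(39, Rational(1, 2)))) ≈ Add(-0.0059442, Mul(-0.00022096, I))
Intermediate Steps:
Function('z')(B) = Add(91, Mul(-1, B)) (Function('z')(B) = Add(95, Mul(-1, Add(B, 4))) = Add(95, Mul(-1, Add(4, B))) = Add(95, Add(-4, Mul(-1, B))) = Add(91, Mul(-1, B)))
Pow(Add(Function('o')(-179), Function('z')(259)), -1) = Pow(Add(Pow(Add(140, -179), Rational(1, 2)), Add(91, Mul(-1, 259))), -1) = Pow(Add(Pow(-39, Rational(1, 2)), Add(91, -259)), -1) = Pow(Add(Mul(I, Pow(39, Rational(1, 2))), -168), -1) = Pow(Add(-168, Mul(I, Pow(39, Rational(1, 2)))), -1)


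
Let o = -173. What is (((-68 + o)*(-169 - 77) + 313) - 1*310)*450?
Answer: 26680050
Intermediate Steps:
(((-68 + o)*(-169 - 77) + 313) - 1*310)*450 = (((-68 - 173)*(-169 - 77) + 313) - 1*310)*450 = ((-241*(-246) + 313) - 310)*450 = ((59286 + 313) - 310)*450 = (59599 - 310)*450 = 59289*450 = 26680050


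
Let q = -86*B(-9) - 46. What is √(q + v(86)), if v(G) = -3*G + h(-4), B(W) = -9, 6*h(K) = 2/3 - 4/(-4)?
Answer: √16930/6 ≈ 21.686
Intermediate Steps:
h(K) = 5/18 (h(K) = (2/3 - 4/(-4))/6 = (2*(⅓) - 4*(-¼))/6 = (⅔ + 1)/6 = (⅙)*(5/3) = 5/18)
v(G) = 5/18 - 3*G (v(G) = -3*G + 5/18 = 5/18 - 3*G)
q = 728 (q = -86*(-9) - 46 = 774 - 46 = 728)
√(q + v(86)) = √(728 + (5/18 - 3*86)) = √(728 + (5/18 - 258)) = √(728 - 4639/18) = √(8465/18) = √16930/6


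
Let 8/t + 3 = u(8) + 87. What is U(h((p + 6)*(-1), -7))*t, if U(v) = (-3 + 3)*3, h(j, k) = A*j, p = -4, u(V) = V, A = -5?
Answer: 0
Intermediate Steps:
h(j, k) = -5*j
U(v) = 0 (U(v) = 0*3 = 0)
t = 2/23 (t = 8/(-3 + (8 + 87)) = 8/(-3 + 95) = 8/92 = 8*(1/92) = 2/23 ≈ 0.086957)
U(h((p + 6)*(-1), -7))*t = 0*(2/23) = 0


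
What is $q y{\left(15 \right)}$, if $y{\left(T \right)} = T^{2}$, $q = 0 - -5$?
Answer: $1125$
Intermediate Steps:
$q = 5$ ($q = 0 + 5 = 5$)
$q y{\left(15 \right)} = 5 \cdot 15^{2} = 5 \cdot 225 = 1125$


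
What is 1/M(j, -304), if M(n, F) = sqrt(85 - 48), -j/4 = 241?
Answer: sqrt(37)/37 ≈ 0.16440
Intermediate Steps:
j = -964 (j = -4*241 = -964)
M(n, F) = sqrt(37)
1/M(j, -304) = 1/(sqrt(37)) = sqrt(37)/37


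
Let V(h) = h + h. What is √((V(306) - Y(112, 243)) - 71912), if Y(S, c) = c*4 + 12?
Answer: 2*I*√18071 ≈ 268.86*I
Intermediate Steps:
Y(S, c) = 12 + 4*c (Y(S, c) = 4*c + 12 = 12 + 4*c)
V(h) = 2*h
√((V(306) - Y(112, 243)) - 71912) = √((2*306 - (12 + 4*243)) - 71912) = √((612 - (12 + 972)) - 71912) = √((612 - 1*984) - 71912) = √((612 - 984) - 71912) = √(-372 - 71912) = √(-72284) = 2*I*√18071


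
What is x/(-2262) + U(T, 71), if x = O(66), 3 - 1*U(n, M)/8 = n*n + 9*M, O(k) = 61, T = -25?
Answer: -22819117/2262 ≈ -10088.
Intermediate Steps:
U(n, M) = 24 - 72*M - 8*n² (U(n, M) = 24 - 8*(n*n + 9*M) = 24 - 8*(n² + 9*M) = 24 + (-72*M - 8*n²) = 24 - 72*M - 8*n²)
x = 61
x/(-2262) + U(T, 71) = 61/(-2262) + (24 - 72*71 - 8*(-25)²) = 61*(-1/2262) + (24 - 5112 - 8*625) = -61/2262 + (24 - 5112 - 5000) = -61/2262 - 10088 = -22819117/2262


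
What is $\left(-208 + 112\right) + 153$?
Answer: $57$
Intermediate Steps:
$\left(-208 + 112\right) + 153 = -96 + 153 = 57$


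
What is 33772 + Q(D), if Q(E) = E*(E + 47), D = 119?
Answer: 53526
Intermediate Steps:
Q(E) = E*(47 + E)
33772 + Q(D) = 33772 + 119*(47 + 119) = 33772 + 119*166 = 33772 + 19754 = 53526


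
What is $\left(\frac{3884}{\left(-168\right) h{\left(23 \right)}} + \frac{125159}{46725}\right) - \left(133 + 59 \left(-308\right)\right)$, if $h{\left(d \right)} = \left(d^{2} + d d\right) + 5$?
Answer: $\frac{85343351629}{4730350} \approx 18042.0$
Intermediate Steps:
$h{\left(d \right)} = 5 + 2 d^{2}$ ($h{\left(d \right)} = \left(d^{2} + d^{2}\right) + 5 = 2 d^{2} + 5 = 5 + 2 d^{2}$)
$\left(\frac{3884}{\left(-168\right) h{\left(23 \right)}} + \frac{125159}{46725}\right) - \left(133 + 59 \left(-308\right)\right) = \left(\frac{3884}{\left(-168\right) \left(5 + 2 \cdot 23^{2}\right)} + \frac{125159}{46725}\right) - \left(133 + 59 \left(-308\right)\right) = \left(\frac{3884}{\left(-168\right) \left(5 + 2 \cdot 529\right)} + 125159 \cdot \frac{1}{46725}\right) - \left(133 - 18172\right) = \left(\frac{3884}{\left(-168\right) \left(5 + 1058\right)} + \frac{125159}{46725}\right) - -18039 = \left(\frac{3884}{\left(-168\right) 1063} + \frac{125159}{46725}\right) + 18039 = \left(\frac{3884}{-178584} + \frac{125159}{46725}\right) + 18039 = \left(3884 \left(- \frac{1}{178584}\right) + \frac{125159}{46725}\right) + 18039 = \left(- \frac{971}{44646} + \frac{125159}{46725}\right) + 18039 = \frac{12567979}{4730350} + 18039 = \frac{85343351629}{4730350}$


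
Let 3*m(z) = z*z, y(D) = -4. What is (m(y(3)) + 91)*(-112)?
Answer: -32368/3 ≈ -10789.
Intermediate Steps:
m(z) = z²/3 (m(z) = (z*z)/3 = z²/3)
(m(y(3)) + 91)*(-112) = ((⅓)*(-4)² + 91)*(-112) = ((⅓)*16 + 91)*(-112) = (16/3 + 91)*(-112) = (289/3)*(-112) = -32368/3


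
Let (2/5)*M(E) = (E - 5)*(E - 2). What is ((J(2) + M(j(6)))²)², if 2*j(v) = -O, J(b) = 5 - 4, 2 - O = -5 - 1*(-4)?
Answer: 45954068161/4096 ≈ 1.1219e+7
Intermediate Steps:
O = 3 (O = 2 - (-5 - 1*(-4)) = 2 - (-5 + 4) = 2 - 1*(-1) = 2 + 1 = 3)
J(b) = 1
j(v) = -3/2 (j(v) = (-1*3)/2 = (½)*(-3) = -3/2)
M(E) = 5*(-5 + E)*(-2 + E)/2 (M(E) = 5*((E - 5)*(E - 2))/2 = 5*((-5 + E)*(-2 + E))/2 = 5*(-5 + E)*(-2 + E)/2)
((J(2) + M(j(6)))²)² = ((1 + (25 - 35/2*(-3/2) + 5*(-3/2)²/2))²)² = ((1 + (25 + 105/4 + (5/2)*(9/4)))²)² = ((1 + (25 + 105/4 + 45/8))²)² = ((1 + 455/8)²)² = ((463/8)²)² = (214369/64)² = 45954068161/4096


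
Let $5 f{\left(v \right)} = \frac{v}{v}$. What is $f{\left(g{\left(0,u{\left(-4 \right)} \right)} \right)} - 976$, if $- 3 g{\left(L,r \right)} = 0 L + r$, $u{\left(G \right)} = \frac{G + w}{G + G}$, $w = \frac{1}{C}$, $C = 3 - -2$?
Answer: $- \frac{4879}{5} \approx -975.8$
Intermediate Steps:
$C = 5$ ($C = 3 + 2 = 5$)
$w = \frac{1}{5} \approx 0.2$
$u{\left(G \right)} = \frac{\frac{1}{5} + G}{2 G}$ ($u{\left(G \right)} = \frac{G + \frac{1}{5}}{G + G} = \frac{\frac{1}{5} + G}{2 G}$)
$g{\left(L,r \right)} = - \frac{r}{3}$ ($g{\left(L,r \right)} = - \frac{0 L + r}{3} = - \frac{0 + r}{3} = - \frac{r}{3}$)
$f{\left(v \right)} = \frac{1}{5}$ ($f{\left(v \right)} = \frac{v \frac{1}{v}}{5} = \frac{1}{5} \cdot 1 = \frac{1}{5}$)
$f{\left(g{\left(0,u{\left(-4 \right)} \right)} \right)} - 976 = \frac{1}{5} - 976 = - \frac{4879}{5}$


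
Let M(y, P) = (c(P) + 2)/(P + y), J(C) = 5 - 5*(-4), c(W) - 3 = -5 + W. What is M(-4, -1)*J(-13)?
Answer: 5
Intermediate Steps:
c(W) = -2 + W (c(W) = 3 + (-5 + W) = -2 + W)
J(C) = 25 (J(C) = 5 + 20 = 25)
M(y, P) = P/(P + y) (M(y, P) = ((-2 + P) + 2)/(P + y) = P/(P + y))
M(-4, -1)*J(-13) = -1/(-1 - 4)*25 = -1/(-5)*25 = -1*(-1/5)*25 = (1/5)*25 = 5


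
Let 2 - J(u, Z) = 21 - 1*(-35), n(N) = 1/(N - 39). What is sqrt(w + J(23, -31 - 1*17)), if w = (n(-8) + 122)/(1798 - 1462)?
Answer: I*sqrt(1895745)/188 ≈ 7.3237*I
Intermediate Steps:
n(N) = 1/(-39 + N)
J(u, Z) = -54 (J(u, Z) = 2 - (21 - 1*(-35)) = 2 - (21 + 35) = 2 - 1*56 = 2 - 56 = -54)
w = 273/752 (w = (1/(-39 - 8) + 122)/(1798 - 1462) = (1/(-47) + 122)/336 = (-1/47 + 122)*(1/336) = (5733/47)*(1/336) = 273/752 ≈ 0.36303)
sqrt(w + J(23, -31 - 1*17)) = sqrt(273/752 - 54) = sqrt(-40335/752) = I*sqrt(1895745)/188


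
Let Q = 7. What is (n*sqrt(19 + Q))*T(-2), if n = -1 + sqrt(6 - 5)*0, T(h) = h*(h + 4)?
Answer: 4*sqrt(26) ≈ 20.396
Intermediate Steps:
T(h) = h*(4 + h)
n = -1 (n = -1 + sqrt(1)*0 = -1 + 1*0 = -1 + 0 = -1)
(n*sqrt(19 + Q))*T(-2) = (-sqrt(19 + 7))*(-2*(4 - 2)) = (-sqrt(26))*(-2*2) = -sqrt(26)*(-4) = 4*sqrt(26)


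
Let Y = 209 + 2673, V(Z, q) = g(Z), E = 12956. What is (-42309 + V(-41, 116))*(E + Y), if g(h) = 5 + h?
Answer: -670660110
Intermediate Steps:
V(Z, q) = 5 + Z
Y = 2882
(-42309 + V(-41, 116))*(E + Y) = (-42309 + (5 - 41))*(12956 + 2882) = (-42309 - 36)*15838 = -42345*15838 = -670660110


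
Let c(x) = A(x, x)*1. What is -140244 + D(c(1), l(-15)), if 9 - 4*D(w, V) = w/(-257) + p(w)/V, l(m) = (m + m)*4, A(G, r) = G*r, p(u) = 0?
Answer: -72084259/514 ≈ -1.4024e+5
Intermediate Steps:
l(m) = 8*m (l(m) = (2*m)*4 = 8*m)
c(x) = x² (c(x) = (x*x)*1 = x²*1 = x²)
D(w, V) = 9/4 + w/1028 (D(w, V) = 9/4 - (w/(-257) + 0/V)/4 = 9/4 - (w*(-1/257) + 0)/4 = 9/4 - (-w/257 + 0)/4 = 9/4 - (-1)*w/1028 = 9/4 + w/1028)
-140244 + D(c(1), l(-15)) = -140244 + (9/4 + (1/1028)*1²) = -140244 + (9/4 + (1/1028)*1) = -140244 + (9/4 + 1/1028) = -140244 + 1157/514 = -72084259/514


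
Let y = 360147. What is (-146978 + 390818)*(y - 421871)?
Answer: -15050780160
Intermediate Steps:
(-146978 + 390818)*(y - 421871) = (-146978 + 390818)*(360147 - 421871) = 243840*(-61724) = -15050780160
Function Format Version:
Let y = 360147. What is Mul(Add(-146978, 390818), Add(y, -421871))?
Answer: -15050780160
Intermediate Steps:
Mul(Add(-146978, 390818), Add(y, -421871)) = Mul(Add(-146978, 390818), Add(360147, -421871)) = Mul(243840, -61724) = -15050780160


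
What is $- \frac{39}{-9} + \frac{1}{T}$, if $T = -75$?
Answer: $\frac{108}{25} \approx 4.32$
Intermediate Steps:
$- \frac{39}{-9} + \frac{1}{T} = - \frac{39}{-9} + \frac{1}{-75} = \left(-39\right) \left(- \frac{1}{9}\right) - \frac{1}{75} = \frac{13}{3} - \frac{1}{75} = \frac{108}{25}$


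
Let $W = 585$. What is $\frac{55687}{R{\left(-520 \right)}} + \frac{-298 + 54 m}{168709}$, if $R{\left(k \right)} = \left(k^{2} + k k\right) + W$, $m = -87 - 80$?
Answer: $\frac{4351355423}{91336521965} \approx 0.047641$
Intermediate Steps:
$m = -167$ ($m = -87 - 80 = -167$)
$R{\left(k \right)} = 585 + 2 k^{2}$ ($R{\left(k \right)} = \left(k^{2} + k k\right) + 585 = \left(k^{2} + k^{2}\right) + 585 = 2 k^{2} + 585 = 585 + 2 k^{2}$)
$\frac{55687}{R{\left(-520 \right)}} + \frac{-298 + 54 m}{168709} = \frac{55687}{585 + 2 \left(-520\right)^{2}} + \frac{-298 + 54 \left(-167\right)}{168709} = \frac{55687}{585 + 2 \cdot 270400} + \left(-298 - 9018\right) \frac{1}{168709} = \frac{55687}{585 + 540800} - \frac{9316}{168709} = \frac{55687}{541385} - \frac{9316}{168709} = \frac{4351355423}{91336521965}$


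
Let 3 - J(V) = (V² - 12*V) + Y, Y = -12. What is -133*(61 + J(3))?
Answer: -13699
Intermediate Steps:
J(V) = 15 - V² + 12*V (J(V) = 3 - ((V² - 12*V) - 12) = 3 - (-12 + V² - 12*V) = 3 + (12 - V² + 12*V) = 15 - V² + 12*V)
-133*(61 + J(3)) = -133*(61 + (15 - 1*3² + 12*3)) = -133*(61 + (15 - 1*9 + 36)) = -133*(61 + (15 - 9 + 36)) = -133*(61 + 42) = -133*103 = -13699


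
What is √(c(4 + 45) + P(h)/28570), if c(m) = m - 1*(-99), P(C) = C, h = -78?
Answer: √30200504185/14285 ≈ 12.165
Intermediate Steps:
c(m) = 99 + m (c(m) = m + 99 = 99 + m)
√(c(4 + 45) + P(h)/28570) = √((99 + (4 + 45)) - 78/28570) = √((99 + 49) - 78*1/28570) = √(148 - 39/14285) = √(2114141/14285) = √30200504185/14285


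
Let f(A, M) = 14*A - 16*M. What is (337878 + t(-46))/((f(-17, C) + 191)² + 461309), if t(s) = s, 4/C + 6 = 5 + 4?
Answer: 1520244/2096903 ≈ 0.72499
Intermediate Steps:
C = 4/3 (C = 4/(-6 + (5 + 4)) = 4/(-6 + 9) = 4/3 ≈ 1.3333)
f(A, M) = -16*M + 14*A
(337878 + t(-46))/((f(-17, C) + 191)² + 461309) = (337878 - 46)/(((-16*4/3 + 14*(-17)) + 191)² + 461309) = 337832/(((-64/3 - 238) + 191)² + 461309) = 337832/((-778/3 + 191)² + 461309) = 337832/((-205/3)² + 461309) = 337832/(42025/9 + 461309) = 337832/(4193806/9) = 337832*(9/4193806) = 1520244/2096903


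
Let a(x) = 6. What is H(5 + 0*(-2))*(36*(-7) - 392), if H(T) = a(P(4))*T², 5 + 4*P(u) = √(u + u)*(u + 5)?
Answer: -96600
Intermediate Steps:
P(u) = -5/4 + √2*√u*(5 + u)/4 (P(u) = -5/4 + (√(u + u)*(u + 5))/4 = -5/4 + (√(2*u)*(5 + u))/4 = -5/4 + ((√2*√u)*(5 + u))/4 = -5/4 + (√2*√u*(5 + u))/4 = -5/4 + √2*√u*(5 + u)/4)
H(T) = 6*T²
H(5 + 0*(-2))*(36*(-7) - 392) = (6*(5 + 0*(-2))²)*(36*(-7) - 392) = (6*(5 + 0)²)*(-252 - 392) = (6*5²)*(-644) = (6*25)*(-644) = 150*(-644) = -96600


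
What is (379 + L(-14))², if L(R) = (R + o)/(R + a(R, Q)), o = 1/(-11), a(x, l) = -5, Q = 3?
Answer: 6298961956/43681 ≈ 1.4420e+5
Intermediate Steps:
o = -1/11 ≈ -0.090909
L(R) = (-1/11 + R)/(-5 + R) (L(R) = (R - 1/11)/(R - 5) = (-1/11 + R)/(-5 + R))
(379 + L(-14))² = (379 + (-1/11 - 14)/(-5 - 14))² = (379 - 155/11/(-19))² = (379 - 1/19*(-155/11))² = (379 + 155/209)² = (79366/209)² = 6298961956/43681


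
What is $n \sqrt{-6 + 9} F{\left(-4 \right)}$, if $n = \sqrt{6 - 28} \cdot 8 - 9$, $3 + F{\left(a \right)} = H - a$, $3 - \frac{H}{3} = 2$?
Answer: $- 36 \sqrt{3} + 32 i \sqrt{66} \approx -62.354 + 259.97 i$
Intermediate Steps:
$H = 3$ ($H = 9 - 6 = 3$)
$F{\left(a \right)} = - a$ ($F{\left(a \right)} = -3 - \left(-3 + a\right) = - a$)
$n = -9 + 8 i \sqrt{22}$ ($n = \sqrt{6 - 28} \cdot 8 - 9 = \sqrt{-22} \cdot 8 - 9 = i \sqrt{22} \cdot 8 - 9 = 8 i \sqrt{22} - 9 = -9 + 8 i \sqrt{22} \approx -9.0 + 37.523 i$)
$n \sqrt{-6 + 9} F{\left(-4 \right)} = \left(-9 + 8 i \sqrt{22}\right) \sqrt{-6 + 9} \left(\left(-1\right) \left(-4\right)\right) = \left(-9 + 8 i \sqrt{22}\right) \sqrt{3} \cdot 4 = \left(-9 + 8 i \sqrt{22}\right) 4 \sqrt{3} = 4 \sqrt{3} \left(-9 + 8 i \sqrt{22}\right)$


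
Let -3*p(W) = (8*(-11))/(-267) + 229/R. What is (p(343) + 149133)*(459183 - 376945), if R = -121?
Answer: 1188682031473144/96921 ≈ 1.2264e+10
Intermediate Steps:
p(W) = 50495/96921 (p(W) = -((8*(-11))/(-267) + 229/(-121))/3 = -(-88*(-1/267) + 229*(-1/121))/3 = -(88/267 - 229/121)/3 = -1/3*(-50495/32307) = 50495/96921)
(p(343) + 149133)*(459183 - 376945) = (50495/96921 + 149133)*(459183 - 376945) = (14454169988/96921)*82238 = 1188682031473144/96921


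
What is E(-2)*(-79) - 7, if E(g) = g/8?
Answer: 51/4 ≈ 12.750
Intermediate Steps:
E(g) = g/8 (E(g) = g*(⅛) = g/8)
E(-2)*(-79) - 7 = ((⅛)*(-2))*(-79) - 7 = -¼*(-79) - 7 = 79/4 - 7 = 51/4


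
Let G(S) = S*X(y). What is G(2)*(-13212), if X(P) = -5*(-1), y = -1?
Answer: -132120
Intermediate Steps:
X(P) = 5
G(S) = 5*S (G(S) = S*5 = 5*S)
G(2)*(-13212) = (5*2)*(-13212) = 10*(-13212) = -132120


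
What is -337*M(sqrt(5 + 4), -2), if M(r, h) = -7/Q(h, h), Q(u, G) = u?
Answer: -2359/2 ≈ -1179.5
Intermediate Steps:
M(r, h) = -7/h
-337*M(sqrt(5 + 4), -2) = -(-2359)/(-2) = -(-2359)*(-1)/2 = -337*7/2 = -2359/2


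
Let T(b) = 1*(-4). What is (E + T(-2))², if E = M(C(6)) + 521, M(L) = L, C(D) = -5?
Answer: 262144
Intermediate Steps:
T(b) = -4
E = 516 (E = -5 + 521 = 516)
(E + T(-2))² = (516 - 4)² = 512² = 262144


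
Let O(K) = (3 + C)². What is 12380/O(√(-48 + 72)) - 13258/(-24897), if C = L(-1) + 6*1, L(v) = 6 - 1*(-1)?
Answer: 77904727/1593408 ≈ 48.892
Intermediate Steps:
L(v) = 7 (L(v) = 6 + 1 = 7)
C = 13 (C = 7 + 6*1 = 7 + 6 = 13)
O(K) = 256 (O(K) = (3 + 13)² = 16² = 256)
12380/O(√(-48 + 72)) - 13258/(-24897) = 12380/256 - 13258/(-24897) = 12380*(1/256) - 13258*(-1/24897) = 3095/64 + 13258/24897 = 77904727/1593408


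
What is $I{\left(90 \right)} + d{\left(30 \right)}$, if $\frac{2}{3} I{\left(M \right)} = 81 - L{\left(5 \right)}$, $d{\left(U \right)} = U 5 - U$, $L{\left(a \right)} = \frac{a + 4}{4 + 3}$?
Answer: $\frac{1677}{7} \approx 239.57$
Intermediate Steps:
$L{\left(a \right)} = \frac{4}{7} + \frac{a}{7}$ ($L{\left(a \right)} = \frac{4 + a}{7} = \left(4 + a\right) \frac{1}{7} = \frac{4}{7} + \frac{a}{7}$)
$d{\left(U \right)} = 4 U$ ($d{\left(U \right)} = 5 U - U = 4 U$)
$I{\left(M \right)} = \frac{837}{7}$ ($I{\left(M \right)} = \frac{3 \left(81 - \left(\frac{4}{7} + \frac{1}{7} \cdot 5\right)\right)}{2} = \frac{3 \left(81 - \left(\frac{4}{7} + \frac{5}{7}\right)\right)}{2} = \frac{3 \left(81 - \frac{9}{7}\right)}{2} = \frac{3}{2} \cdot \frac{558}{7} = \frac{837}{7}$)
$I{\left(90 \right)} + d{\left(30 \right)} = \frac{837}{7} + 4 \cdot 30 = \frac{837}{7} + 120 = \frac{1677}{7}$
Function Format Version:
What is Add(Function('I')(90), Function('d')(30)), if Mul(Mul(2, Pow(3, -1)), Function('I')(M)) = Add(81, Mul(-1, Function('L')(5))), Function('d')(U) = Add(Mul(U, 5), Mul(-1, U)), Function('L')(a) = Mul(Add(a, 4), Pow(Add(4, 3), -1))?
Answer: Rational(1677, 7) ≈ 239.57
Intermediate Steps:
Function('L')(a) = Add(Rational(4, 7), Mul(Rational(1, 7), a)) (Function('L')(a) = Mul(Add(4, a), Pow(7, -1)) = Mul(Add(4, a), Rational(1, 7)) = Add(Rational(4, 7), Mul(Rational(1, 7), a)))
Function('d')(U) = Mul(4, U) (Function('d')(U) = Add(Mul(5, U), Mul(-1, U)) = Mul(4, U))
Function('I')(M) = Rational(837, 7) (Function('I')(M) = Mul(Rational(3, 2), Add(81, Mul(-1, Add(Rational(4, 7), Mul(Rational(1, 7), 5))))) = Mul(Rational(3, 2), Add(81, Mul(-1, Add(Rational(4, 7), Rational(5, 7))))) = Mul(Rational(3, 2), Add(81, Mul(-1, Rational(9, 7)))) = Mul(Rational(3, 2), Add(81, Rational(-9, 7))) = Mul(Rational(3, 2), Rational(558, 7)) = Rational(837, 7))
Add(Function('I')(90), Function('d')(30)) = Add(Rational(837, 7), Mul(4, 30)) = Add(Rational(837, 7), 120) = Rational(1677, 7)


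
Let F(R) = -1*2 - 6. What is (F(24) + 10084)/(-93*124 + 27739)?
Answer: 10076/16207 ≈ 0.62171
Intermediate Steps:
F(R) = -8 (F(R) = -2 - 6 = -8)
(F(24) + 10084)/(-93*124 + 27739) = (-8 + 10084)/(-93*124 + 27739) = 10076/(-11532 + 27739) = 10076/16207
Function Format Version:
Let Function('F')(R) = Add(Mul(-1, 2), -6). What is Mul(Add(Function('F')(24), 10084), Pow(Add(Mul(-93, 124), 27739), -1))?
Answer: Rational(10076, 16207) ≈ 0.62171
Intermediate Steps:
Function('F')(R) = -8 (Function('F')(R) = Add(-2, -6) = -8)
Mul(Add(Function('F')(24), 10084), Pow(Add(Mul(-93, 124), 27739), -1)) = Mul(Add(-8, 10084), Pow(Add(Mul(-93, 124), 27739), -1)) = Mul(10076, Pow(Add(-11532, 27739), -1)) = Mul(10076, Pow(16207, -1)) = Mul(10076, Rational(1, 16207)) = Rational(10076, 16207)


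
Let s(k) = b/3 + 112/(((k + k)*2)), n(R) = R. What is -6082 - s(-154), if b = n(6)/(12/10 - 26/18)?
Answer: -66810/11 ≈ -6073.6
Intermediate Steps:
b = -270/11 (b = 6/(12/10 - 26/18) = 6/(12*(⅒) - 26*1/18) = 6/(6/5 - 13/9) = 6/(-11/45) = 6*(-45/11) = -270/11 ≈ -24.545)
s(k) = -90/11 + 28/k (s(k) = -270/11/3 + 112/(((k + k)*2)) = -270/11*⅓ + 112/(((2*k)*2)) = -90/11 + 112/((4*k)) = -90/11 + 112*(1/(4*k)) = -90/11 + 28/k)
-6082 - s(-154) = -6082 - (-90/11 + 28/(-154)) = -6082 - (-90/11 + 28*(-1/154)) = -6082 - (-90/11 - 2/11) = -6082 - 1*(-92/11) = -6082 + 92/11 = -66810/11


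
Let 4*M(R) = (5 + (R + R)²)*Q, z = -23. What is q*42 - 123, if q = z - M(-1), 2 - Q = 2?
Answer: -1089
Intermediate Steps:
Q = 0 (Q = 2 - 1*2 = 2 - 2 = 0)
M(R) = 0 (M(R) = ((5 + (R + R)²)*0)/4 = ((5 + (2*R)²)*0)/4 = ((5 + 4*R²)*0)/4 = (¼)*0 = 0)
q = -23 (q = -23 - 1*0 = -23 + 0 = -23)
q*42 - 123 = -23*42 - 123 = -966 - 123 = -1089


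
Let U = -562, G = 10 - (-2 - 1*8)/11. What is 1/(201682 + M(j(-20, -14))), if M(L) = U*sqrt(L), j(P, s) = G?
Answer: 1109251/223697009542 + 281*sqrt(330)/111848504771 ≈ 5.0044e-6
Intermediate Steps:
G = 120/11 (G = 10 - (-2 - 8)/11 = 10 - (-10)/11 = 10 - 1*(-10/11) = 10 + 10/11 = 120/11 ≈ 10.909)
j(P, s) = 120/11
M(L) = -562*sqrt(L)
1/(201682 + M(j(-20, -14))) = 1/(201682 - 1124*sqrt(330)/11)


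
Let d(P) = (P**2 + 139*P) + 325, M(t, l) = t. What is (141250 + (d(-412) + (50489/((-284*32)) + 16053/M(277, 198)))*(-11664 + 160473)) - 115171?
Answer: 42275874337343787/2517376 ≈ 1.6794e+10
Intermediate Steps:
d(P) = 325 + P**2 + 139*P
(141250 + (d(-412) + (50489/((-284*32)) + 16053/M(277, 198)))*(-11664 + 160473)) - 115171 = (141250 + ((325 + (-412)**2 + 139*(-412)) + (50489/((-284*32)) + 16053/277))*(-11664 + 160473)) - 115171 = (141250 + ((325 + 169744 - 57268) + (50489/(-9088) + 16053*(1/277)))*148809) - 115171 = (141250 + (112801 + (50489*(-1/9088) + 16053/277))*148809) - 115171 = (141250 + (112801 + (-50489/9088 + 16053/277))*148809) - 115171 = (141250 + (112801 + 131904211/2517376)*148809) - 115171 = (141250 + (284094434387/2517376)*148809) - 115171 = (141250 + 42275808686695083/2517376) - 115171 = 42276164266055083/2517376 - 115171 = 42275874337343787/2517376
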